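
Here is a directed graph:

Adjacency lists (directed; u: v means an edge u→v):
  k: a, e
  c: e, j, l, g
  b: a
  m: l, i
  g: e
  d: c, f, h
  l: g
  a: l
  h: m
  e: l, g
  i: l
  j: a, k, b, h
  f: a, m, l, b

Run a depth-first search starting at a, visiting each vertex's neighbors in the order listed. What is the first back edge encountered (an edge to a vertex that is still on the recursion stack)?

e→l

DFS from a (visiting each vertex's neighbors in the order listed); mark gray on enter, black on exit:
a gray
  l gray
    g gray
      e gray
        e→l: l is gray → back edge
First back edge: e → l.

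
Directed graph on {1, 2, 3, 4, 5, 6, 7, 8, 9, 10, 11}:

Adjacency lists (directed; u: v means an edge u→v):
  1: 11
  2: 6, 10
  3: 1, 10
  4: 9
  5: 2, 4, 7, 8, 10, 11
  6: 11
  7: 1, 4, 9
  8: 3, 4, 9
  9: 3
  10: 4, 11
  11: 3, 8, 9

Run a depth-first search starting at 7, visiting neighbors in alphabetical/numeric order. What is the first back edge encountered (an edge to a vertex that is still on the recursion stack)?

DFS from 7 (visiting neighbors in alphabetical/numeric order); mark gray on enter, black on exit:
7 gray
  1 gray
    11 gray
      3 gray
        3→1: 1 is gray → back edge
First back edge: 3 → 1.

3→1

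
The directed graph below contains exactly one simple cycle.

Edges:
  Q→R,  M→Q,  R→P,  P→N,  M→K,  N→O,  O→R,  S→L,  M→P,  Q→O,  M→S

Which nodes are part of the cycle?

N, O, P, R

DFS with gray/black marking from R:
R gray
  P gray
    N gray
      O gray
        O→R: R is gray → back edge
Back edge closes the cycle R → P → N → O → R; its vertices are {N, O, P, R}.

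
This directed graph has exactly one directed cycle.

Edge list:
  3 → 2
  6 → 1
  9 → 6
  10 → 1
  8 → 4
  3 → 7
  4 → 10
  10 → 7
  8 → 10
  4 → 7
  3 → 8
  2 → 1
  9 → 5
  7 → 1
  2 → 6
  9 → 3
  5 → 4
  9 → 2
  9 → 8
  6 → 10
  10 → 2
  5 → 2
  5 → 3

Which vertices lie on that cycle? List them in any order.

2, 6, 10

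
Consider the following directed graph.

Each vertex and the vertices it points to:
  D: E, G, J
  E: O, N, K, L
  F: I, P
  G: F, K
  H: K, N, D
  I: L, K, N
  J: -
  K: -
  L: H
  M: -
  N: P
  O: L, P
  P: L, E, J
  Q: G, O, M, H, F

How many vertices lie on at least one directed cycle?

10

A vertex is on a directed cycle iff it belongs to a strongly connected component of size ≥ 2 (or has a self-loop).
The vertices on cycles are {D, E, F, G, H, I, L, N, O, P} — 10 in total.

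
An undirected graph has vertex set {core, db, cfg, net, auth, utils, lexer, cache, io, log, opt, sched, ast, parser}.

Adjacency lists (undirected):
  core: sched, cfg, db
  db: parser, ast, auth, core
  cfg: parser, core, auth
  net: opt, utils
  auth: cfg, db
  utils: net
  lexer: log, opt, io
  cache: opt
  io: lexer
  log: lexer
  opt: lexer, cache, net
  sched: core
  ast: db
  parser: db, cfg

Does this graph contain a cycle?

DFS, tracking each vertex's parent; an edge to a visited non-parent vertex closes a cycle.
Start from log:
visit log (parent –)
  visit lexer (parent log)
    lexer–log: parent, skip
    visit opt (parent lexer)
      opt–lexer: parent, skip
      visit cache (parent opt)
        cache–opt: parent, skip
      visit net (parent opt)
        net–opt: parent, skip
        visit utils (parent net)
          utils–net: parent, skip
    visit io (parent lexer)
      io–lexer: parent, skip
visit core (parent –)
  visit sched (parent core)
    sched–core: parent, skip
  visit cfg (parent core)
    visit parser (parent cfg)
      visit db (parent parser)
        db–parser: parent, skip
        visit ast (parent db)
          ast–db: parent, skip
        visit auth (parent db)
          auth–cfg: cfg visited and ≠ parent → cycle
Cycle: cfg – parser – db – auth – cfg.

Yes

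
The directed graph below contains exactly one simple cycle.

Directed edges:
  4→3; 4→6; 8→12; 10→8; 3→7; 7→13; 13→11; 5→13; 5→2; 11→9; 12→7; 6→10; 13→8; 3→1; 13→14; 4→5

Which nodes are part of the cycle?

DFS with gray/black marking from 13:
13 gray
  14 gray
  14 black
  11 gray
    9 gray
    9 black
  11 black
  8 gray
    12 gray
      7 gray
        7→13: 13 is gray → back edge
Back edge closes the cycle 13 → 8 → 12 → 7 → 13; its vertices are {7, 8, 12, 13}.

7, 8, 12, 13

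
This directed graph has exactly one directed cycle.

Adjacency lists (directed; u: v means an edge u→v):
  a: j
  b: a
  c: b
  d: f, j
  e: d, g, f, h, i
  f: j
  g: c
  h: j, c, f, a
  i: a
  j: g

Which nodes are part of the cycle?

DFS with gray/black marking from c:
c gray
  b gray
    a gray
      j gray
        g gray
          g→c: c is gray → back edge
Back edge closes the cycle c → b → a → j → g → c; its vertices are {a, b, c, g, j}.

a, b, c, g, j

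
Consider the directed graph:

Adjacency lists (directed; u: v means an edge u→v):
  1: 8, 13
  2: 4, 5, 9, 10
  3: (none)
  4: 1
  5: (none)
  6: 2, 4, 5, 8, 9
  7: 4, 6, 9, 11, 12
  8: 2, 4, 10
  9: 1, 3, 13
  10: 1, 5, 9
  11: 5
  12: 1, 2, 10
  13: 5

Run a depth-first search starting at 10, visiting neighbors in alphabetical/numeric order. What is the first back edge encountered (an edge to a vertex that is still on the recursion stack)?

DFS from 10 (visiting neighbors in alphabetical/numeric order); mark gray on enter, black on exit:
10 gray
  1 gray
    8 gray
      2 gray
        4 gray
          4→1: 1 is gray → back edge
First back edge: 4 → 1.

4->1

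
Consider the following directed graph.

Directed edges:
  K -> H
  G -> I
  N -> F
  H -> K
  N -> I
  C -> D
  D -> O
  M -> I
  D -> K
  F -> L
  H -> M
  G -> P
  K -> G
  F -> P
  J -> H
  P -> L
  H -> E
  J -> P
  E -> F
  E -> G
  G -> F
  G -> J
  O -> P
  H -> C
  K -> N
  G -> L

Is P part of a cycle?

No

P lies on a cycle iff there is a path from P back to itself.
Exploring from P, it never reaches itself; equivalently, its strongly connected component is a singleton.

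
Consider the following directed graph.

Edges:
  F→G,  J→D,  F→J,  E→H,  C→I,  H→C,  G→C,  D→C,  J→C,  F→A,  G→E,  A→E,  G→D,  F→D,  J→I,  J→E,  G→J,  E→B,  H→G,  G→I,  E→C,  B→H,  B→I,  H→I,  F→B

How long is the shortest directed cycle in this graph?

3

For each vertex v, BFS finds the shortest path from v back to v.
The shortest such closed walk is G → E → H → G, length 3.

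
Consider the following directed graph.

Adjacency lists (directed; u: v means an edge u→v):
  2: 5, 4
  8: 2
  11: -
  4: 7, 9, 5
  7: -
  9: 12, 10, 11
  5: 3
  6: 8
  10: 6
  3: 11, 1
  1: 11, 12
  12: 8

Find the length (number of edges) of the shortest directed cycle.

5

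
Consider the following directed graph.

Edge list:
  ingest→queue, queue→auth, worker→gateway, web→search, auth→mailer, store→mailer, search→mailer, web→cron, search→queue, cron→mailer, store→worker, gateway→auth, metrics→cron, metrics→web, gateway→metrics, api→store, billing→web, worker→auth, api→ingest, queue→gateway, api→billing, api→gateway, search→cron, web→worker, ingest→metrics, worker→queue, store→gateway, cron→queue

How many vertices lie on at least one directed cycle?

7

A vertex is on a directed cycle iff it belongs to a strongly connected component of size ≥ 2 (or has a self-loop).
The vertices on cycles are {web, cron, queue, search, worker, gateway, metrics} — 7 in total.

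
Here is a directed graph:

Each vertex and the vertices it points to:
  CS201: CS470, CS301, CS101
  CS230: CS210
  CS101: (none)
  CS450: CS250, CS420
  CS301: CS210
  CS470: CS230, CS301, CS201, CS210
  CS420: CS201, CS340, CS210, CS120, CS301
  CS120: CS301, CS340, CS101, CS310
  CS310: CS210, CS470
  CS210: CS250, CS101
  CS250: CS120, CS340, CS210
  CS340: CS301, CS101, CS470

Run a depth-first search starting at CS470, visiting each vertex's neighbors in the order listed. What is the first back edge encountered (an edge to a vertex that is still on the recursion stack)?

CS301→CS210

DFS from CS470 (visiting each vertex's neighbors in the order listed); mark gray on enter, black on exit:
CS470 gray
  CS230 gray
    CS210 gray
      CS250 gray
        CS120 gray
          CS301 gray
            CS301→CS210: CS210 is gray → back edge
First back edge: CS301 → CS210.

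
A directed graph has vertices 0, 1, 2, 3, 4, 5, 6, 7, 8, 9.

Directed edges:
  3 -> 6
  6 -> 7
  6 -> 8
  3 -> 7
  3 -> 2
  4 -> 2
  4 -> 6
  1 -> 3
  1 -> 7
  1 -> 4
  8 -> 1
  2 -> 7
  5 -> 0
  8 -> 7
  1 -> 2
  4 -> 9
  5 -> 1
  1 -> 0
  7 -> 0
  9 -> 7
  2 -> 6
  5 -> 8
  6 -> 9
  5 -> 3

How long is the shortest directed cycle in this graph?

4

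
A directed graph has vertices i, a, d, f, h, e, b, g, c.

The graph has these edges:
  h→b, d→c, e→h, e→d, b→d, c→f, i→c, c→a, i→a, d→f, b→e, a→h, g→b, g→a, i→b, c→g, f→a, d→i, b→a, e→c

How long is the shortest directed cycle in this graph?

For each vertex v, BFS finds the shortest path from v back to v.
The shortest such closed walk is e → h → b → e, length 3.

3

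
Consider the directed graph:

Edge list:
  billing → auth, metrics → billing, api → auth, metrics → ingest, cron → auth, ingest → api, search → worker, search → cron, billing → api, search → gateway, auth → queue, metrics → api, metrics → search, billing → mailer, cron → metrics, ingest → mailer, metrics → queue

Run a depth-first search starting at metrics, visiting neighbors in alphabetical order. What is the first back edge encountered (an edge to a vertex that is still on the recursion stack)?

DFS from metrics (visiting neighbors in alphabetical order); mark gray on enter, black on exit:
metrics gray
  api gray
    auth gray
      queue gray
      queue black
    auth black
  api black
  billing gray
    billing→api: api black — skip
    billing→auth: auth black — skip
    mailer gray
    mailer black
  billing black
  ingest gray
    ingest→api: api black — skip
    ingest→mailer: mailer black — skip
  ingest black
  metrics→queue: queue black — skip
  search gray
    cron gray
      cron→auth: auth black — skip
      cron→metrics: metrics is gray → back edge
First back edge: cron → metrics.

cron->metrics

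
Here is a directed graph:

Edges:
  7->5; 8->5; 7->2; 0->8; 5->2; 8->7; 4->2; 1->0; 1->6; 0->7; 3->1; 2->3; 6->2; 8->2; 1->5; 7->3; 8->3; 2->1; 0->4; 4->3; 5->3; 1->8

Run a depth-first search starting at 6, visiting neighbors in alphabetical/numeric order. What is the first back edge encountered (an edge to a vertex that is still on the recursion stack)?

DFS from 6 (visiting neighbors in alphabetical/numeric order); mark gray on enter, black on exit:
6 gray
  2 gray
    1 gray
      0 gray
        4 gray
          4→2: 2 is gray → back edge
First back edge: 4 → 2.

4→2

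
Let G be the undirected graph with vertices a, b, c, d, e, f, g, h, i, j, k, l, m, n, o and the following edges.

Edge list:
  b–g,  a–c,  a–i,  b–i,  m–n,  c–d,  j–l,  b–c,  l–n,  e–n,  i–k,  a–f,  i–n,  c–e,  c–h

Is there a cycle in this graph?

Yes

DFS, tracking each vertex's parent; an edge to a visited non-parent vertex closes a cycle.
Start from j:
visit j (parent –)
  visit l (parent j)
    visit n (parent l)
      visit e (parent n)
        e–n: parent, skip
        visit c (parent e)
          visit a (parent c)
            a–c: parent, skip
            visit f (parent a)
              f–a: parent, skip
            visit i (parent a)
              visit k (parent i)
                k–i: parent, skip
              i–a: parent, skip
              visit b (parent i)
                visit g (parent b)
                  g–b: parent, skip
                b–i: parent, skip
                b–c: c visited and ≠ parent → cycle
Cycle: c – a – i – b – c.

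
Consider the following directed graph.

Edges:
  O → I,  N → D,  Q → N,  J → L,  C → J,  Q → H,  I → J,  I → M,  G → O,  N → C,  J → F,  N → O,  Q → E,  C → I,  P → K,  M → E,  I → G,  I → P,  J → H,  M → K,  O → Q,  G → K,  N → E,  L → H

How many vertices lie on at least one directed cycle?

A vertex is on a directed cycle iff it belongs to a strongly connected component of size ≥ 2 (or has a self-loop).
The vertices on cycles are {C, G, I, N, O, Q} — 6 in total.

6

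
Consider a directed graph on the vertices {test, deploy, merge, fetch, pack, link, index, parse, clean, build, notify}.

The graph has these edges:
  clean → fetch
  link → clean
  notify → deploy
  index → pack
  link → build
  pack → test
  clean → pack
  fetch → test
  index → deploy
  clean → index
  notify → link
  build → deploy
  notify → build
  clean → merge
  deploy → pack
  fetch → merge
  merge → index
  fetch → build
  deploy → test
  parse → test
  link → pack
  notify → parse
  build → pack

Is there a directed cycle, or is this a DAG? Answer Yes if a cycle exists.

No

DFS with white/gray/black marking, starting from test:
test gray
test black
deploy gray
  deploy→test: test black — skip
  pack gray
    pack→test: test black — skip
  pack black
deploy black
merge gray
  index gray
    index→pack: pack black — skip
    index→deploy: deploy black — skip
  index black
merge black
fetch gray
  build gray
    build→pack: pack black — skip
    build→deploy: deploy black — skip
  build black
  fetch→test: test black — skip
  fetch→merge: merge black — skip
fetch black
link gray
  clean gray
    clean→index: index black — skip
    clean→merge: merge black — skip
    clean→fetch: fetch black — skip
    clean→pack: pack black — skip
  clean black
  link→pack: pack black — skip
  link→build: build black — skip
link black
parse gray
  parse→test: test black — skip
parse black
notify gray
  notify→link: link black — skip
  notify→deploy: deploy black — skip
  notify→parse: parse black — skip
  notify→build: build black — skip
notify black
Every edge goes to a white or black vertex — no back edge, so the graph is acyclic.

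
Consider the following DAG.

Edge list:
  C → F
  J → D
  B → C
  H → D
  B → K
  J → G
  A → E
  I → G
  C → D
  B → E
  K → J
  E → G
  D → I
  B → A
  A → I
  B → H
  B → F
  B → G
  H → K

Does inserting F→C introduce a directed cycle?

Yes

Adding F→C creates a cycle iff C can already reach F.
Path from C: C → F.
So C → … → F → C is a cycle.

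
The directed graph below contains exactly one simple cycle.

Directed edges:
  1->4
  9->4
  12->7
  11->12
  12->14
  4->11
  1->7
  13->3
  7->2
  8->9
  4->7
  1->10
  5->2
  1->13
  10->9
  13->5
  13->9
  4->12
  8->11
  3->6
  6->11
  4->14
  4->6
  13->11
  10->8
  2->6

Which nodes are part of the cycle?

DFS with gray/black marking from 2:
2 gray
  6 gray
    11 gray
      12 gray
        7 gray
          7→2: 2 is gray → back edge
Back edge closes the cycle 2 → 6 → 11 → 12 → 7 → 2; its vertices are {2, 6, 7, 11, 12}.

2, 6, 7, 11, 12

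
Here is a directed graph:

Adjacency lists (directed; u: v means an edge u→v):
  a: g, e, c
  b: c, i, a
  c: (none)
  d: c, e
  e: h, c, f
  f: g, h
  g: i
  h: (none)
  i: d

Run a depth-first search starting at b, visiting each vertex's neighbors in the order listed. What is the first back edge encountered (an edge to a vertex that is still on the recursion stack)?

DFS from b (visiting each vertex's neighbors in the order listed); mark gray on enter, black on exit:
b gray
  c gray
  c black
  i gray
    d gray
      d→c: c black — skip
      e gray
        h gray
        h black
        e→c: c black — skip
        f gray
          g gray
            g→i: i is gray → back edge
First back edge: g → i.

g→i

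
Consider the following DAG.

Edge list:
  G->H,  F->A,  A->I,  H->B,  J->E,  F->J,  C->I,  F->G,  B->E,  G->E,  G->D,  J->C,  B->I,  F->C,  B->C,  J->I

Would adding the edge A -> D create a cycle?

Adding A→D creates a cycle iff D can already reach A.
Explore from D: no path reaches A. The graph stays acyclic.

No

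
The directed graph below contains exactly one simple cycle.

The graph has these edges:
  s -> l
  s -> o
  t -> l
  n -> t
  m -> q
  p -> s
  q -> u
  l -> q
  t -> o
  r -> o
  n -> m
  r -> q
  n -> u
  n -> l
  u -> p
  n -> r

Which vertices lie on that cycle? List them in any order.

DFS with gray/black marking from u:
u gray
  p gray
    s gray
      l gray
        q gray
          q→u: u is gray → back edge
Back edge closes the cycle u → p → s → l → q → u; its vertices are {l, p, q, s, u}.

l, p, q, s, u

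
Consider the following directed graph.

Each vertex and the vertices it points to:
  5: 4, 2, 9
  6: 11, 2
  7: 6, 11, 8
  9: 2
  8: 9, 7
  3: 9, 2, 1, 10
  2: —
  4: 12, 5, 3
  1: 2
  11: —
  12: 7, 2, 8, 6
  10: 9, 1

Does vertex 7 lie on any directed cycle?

Yes

7 is on a cycle iff 7 can reach itself via ≥1 edge.
7 → 8 → 7 — yes.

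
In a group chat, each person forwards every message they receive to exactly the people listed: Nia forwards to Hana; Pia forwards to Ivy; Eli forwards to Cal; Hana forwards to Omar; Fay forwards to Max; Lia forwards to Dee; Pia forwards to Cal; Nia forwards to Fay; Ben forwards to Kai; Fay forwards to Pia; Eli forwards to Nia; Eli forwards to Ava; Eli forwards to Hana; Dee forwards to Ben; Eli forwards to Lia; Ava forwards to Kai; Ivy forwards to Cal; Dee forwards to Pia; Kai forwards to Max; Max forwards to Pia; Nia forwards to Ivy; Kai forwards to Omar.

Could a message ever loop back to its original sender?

No

DFS with white/gray/black marking, starting from Lia:
Lia gray
  Dee gray
    Pia gray
      Ivy gray
        Cal gray
        Cal black
      Ivy black
      Pia→Cal: Cal black — skip
    Pia black
    Ben gray
      Kai gray
        Max gray
          Max→Pia: Pia black — skip
        Max black
        Omar gray
        Omar black
      Kai black
    Ben black
  Dee black
Lia black
Hana gray
  Hana→Omar: Omar black — skip
Hana black
Nia gray
  Nia→Hana: Hana black — skip
  Fay gray
    Fay→Pia: Pia black — skip
    Fay→Max: Max black — skip
  Fay black
  Nia→Ivy: Ivy black — skip
Nia black
Ava gray
  Ava→Kai: Kai black — skip
Ava black
Eli gray
  Eli→Hana: Hana black — skip
  Eli→Lia: Lia black — skip
  Eli→Nia: Nia black — skip
  Eli→Ava: Ava black — skip
  Eli→Cal: Cal black — skip
Eli black
Every edge goes to a white or black vertex — no back edge, so the graph is acyclic.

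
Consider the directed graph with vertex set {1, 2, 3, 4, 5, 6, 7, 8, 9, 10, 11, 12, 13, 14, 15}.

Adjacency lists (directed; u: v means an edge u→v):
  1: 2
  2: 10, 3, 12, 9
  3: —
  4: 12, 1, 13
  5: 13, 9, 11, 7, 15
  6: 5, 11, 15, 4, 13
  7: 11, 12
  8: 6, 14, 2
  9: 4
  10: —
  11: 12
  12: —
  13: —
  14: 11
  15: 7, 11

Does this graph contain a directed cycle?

Yes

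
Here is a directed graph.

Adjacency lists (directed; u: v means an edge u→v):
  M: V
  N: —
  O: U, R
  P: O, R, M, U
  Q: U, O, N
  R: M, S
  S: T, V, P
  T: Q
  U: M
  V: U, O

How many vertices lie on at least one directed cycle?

A vertex is on a directed cycle iff it belongs to a strongly connected component of size ≥ 2 (or has a self-loop).
The vertices on cycles are {M, O, P, Q, R, S, T, U, V} — 9 in total.

9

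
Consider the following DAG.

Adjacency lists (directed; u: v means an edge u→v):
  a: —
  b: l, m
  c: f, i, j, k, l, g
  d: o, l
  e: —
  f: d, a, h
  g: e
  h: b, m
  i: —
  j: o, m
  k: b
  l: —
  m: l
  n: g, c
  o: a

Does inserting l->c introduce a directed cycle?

Adding l→c creates a cycle iff c can already reach l.
Path from c: c → l.
So c → … → l → c is a cycle.

Yes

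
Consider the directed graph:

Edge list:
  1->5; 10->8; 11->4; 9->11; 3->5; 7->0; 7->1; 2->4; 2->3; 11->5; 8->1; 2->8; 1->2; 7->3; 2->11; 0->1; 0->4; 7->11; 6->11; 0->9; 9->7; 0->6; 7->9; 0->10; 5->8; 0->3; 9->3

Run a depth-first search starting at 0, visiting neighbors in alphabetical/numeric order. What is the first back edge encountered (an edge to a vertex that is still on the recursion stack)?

DFS from 0 (visiting neighbors in alphabetical/numeric order); mark gray on enter, black on exit:
0 gray
  1 gray
    2 gray
      3 gray
        5 gray
          8 gray
            8→1: 1 is gray → back edge
First back edge: 8 → 1.

8→1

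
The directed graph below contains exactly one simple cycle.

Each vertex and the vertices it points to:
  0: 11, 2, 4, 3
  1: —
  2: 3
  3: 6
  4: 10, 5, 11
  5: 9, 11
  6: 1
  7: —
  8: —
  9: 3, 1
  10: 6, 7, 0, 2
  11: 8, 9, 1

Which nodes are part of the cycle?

DFS with gray/black marking from 0:
0 gray
  11 gray
    8 gray
    8 black
    9 gray
      3 gray
        6 gray
          1 gray
          1 black
        6 black
      3 black
      9→1: 1 black — skip
    9 black
    11→1: 1 black — skip
  11 black
  2 gray
    2→3: 3 black — skip
  2 black
  4 gray
    10 gray
      10→6: 6 black — skip
      7 gray
      7 black
      10→0: 0 is gray → back edge
Back edge closes the cycle 0 → 4 → 10 → 0; its vertices are {0, 4, 10}.

0, 4, 10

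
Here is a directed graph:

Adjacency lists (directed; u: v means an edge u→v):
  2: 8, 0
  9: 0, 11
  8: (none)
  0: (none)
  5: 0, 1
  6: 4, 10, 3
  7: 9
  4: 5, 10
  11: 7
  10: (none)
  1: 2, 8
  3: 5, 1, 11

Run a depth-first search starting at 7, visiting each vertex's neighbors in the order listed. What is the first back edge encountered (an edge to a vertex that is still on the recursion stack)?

11->7

DFS from 7 (visiting each vertex's neighbors in the order listed); mark gray on enter, black on exit:
7 gray
  9 gray
    0 gray
    0 black
    11 gray
      11→7: 7 is gray → back edge
First back edge: 11 → 7.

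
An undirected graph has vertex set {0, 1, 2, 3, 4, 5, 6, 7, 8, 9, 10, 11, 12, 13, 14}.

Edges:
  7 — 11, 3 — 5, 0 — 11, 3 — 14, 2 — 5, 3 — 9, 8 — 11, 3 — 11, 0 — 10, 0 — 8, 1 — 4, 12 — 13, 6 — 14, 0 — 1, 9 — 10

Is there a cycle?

DFS, tracking each vertex's parent; an edge to a visited non-parent vertex closes a cycle.
Start from 11:
visit 11 (parent –)
  visit 0 (parent 11)
    visit 10 (parent 0)
      10–0: parent, skip
      visit 9 (parent 10)
        9–10: parent, skip
        visit 3 (parent 9)
          visit 5 (parent 3)
            visit 2 (parent 5)
              2–5: parent, skip
            5–3: parent, skip
          3–9: parent, skip
          visit 14 (parent 3)
            14–3: parent, skip
            visit 6 (parent 14)
              6–14: parent, skip
          3–11: 11 visited and ≠ parent → cycle
Cycle: 11 – 0 – 10 – 9 – 3 – 11.

Yes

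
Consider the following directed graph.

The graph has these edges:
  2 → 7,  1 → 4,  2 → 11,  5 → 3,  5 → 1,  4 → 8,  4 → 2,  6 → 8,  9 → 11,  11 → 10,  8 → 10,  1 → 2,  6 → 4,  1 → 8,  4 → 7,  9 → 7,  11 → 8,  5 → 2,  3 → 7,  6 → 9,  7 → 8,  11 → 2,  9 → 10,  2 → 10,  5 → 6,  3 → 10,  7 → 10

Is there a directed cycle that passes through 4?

No

4 lies on a cycle iff there is a path from 4 back to itself.
Exploring from 4, it never reaches itself; equivalently, its strongly connected component is a singleton.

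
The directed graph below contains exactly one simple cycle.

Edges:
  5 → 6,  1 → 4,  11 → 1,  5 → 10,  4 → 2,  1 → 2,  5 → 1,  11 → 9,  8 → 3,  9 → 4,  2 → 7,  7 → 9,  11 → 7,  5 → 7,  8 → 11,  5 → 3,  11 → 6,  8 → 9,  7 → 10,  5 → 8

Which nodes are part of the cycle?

DFS with gray/black marking from 7:
7 gray
  9 gray
    4 gray
      2 gray
        2→7: 7 is gray → back edge
Back edge closes the cycle 7 → 9 → 4 → 2 → 7; its vertices are {2, 4, 7, 9}.

2, 4, 7, 9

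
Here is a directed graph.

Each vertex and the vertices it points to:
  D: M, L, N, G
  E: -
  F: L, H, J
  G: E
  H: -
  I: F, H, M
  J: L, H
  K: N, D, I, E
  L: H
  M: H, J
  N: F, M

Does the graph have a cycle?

No

DFS with white/gray/black marking, starting from H:
H gray
H black
D gray
  M gray
    M→H: H black — skip
    J gray
      L gray
        L→H: H black — skip
      L black
      J→H: H black — skip
    J black
  M black
  D→L: L black — skip
  N gray
    F gray
      F→L: L black — skip
      F→H: H black — skip
      F→J: J black — skip
    F black
    N→M: M black — skip
  N black
  G gray
    E gray
    E black
  G black
D black
I gray
  I→F: F black — skip
  I→H: H black — skip
  I→M: M black — skip
I black
K gray
  K→N: N black — skip
  K→D: D black — skip
  K→I: I black — skip
  K→E: E black — skip
K black
Every edge goes to a white or black vertex — no back edge, so the graph is acyclic.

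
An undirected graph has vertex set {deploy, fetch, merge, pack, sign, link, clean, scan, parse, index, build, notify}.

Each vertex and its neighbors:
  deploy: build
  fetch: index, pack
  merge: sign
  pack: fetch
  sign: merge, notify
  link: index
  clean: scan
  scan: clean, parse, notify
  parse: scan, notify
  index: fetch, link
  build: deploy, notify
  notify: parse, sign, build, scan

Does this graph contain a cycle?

Yes

DFS, tracking each vertex's parent; an edge to a visited non-parent vertex closes a cycle.
Start from parse:
visit parse (parent –)
  visit scan (parent parse)
    visit clean (parent scan)
      clean–scan: parent, skip
    scan–parse: parent, skip
    visit notify (parent scan)
      notify–parse: parse visited and ≠ parent → cycle
Cycle: parse – scan – notify – parse.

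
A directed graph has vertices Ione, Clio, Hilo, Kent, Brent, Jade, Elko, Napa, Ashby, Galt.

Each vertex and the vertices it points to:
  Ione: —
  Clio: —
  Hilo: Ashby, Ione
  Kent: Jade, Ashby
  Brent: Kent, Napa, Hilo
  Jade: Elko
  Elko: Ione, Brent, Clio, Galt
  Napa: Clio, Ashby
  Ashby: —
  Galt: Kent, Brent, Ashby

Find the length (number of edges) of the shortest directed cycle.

For each vertex v, BFS finds the shortest path from v back to v.
The shortest such closed walk is Elko → Brent → Kent → Jade → Elko, length 4.

4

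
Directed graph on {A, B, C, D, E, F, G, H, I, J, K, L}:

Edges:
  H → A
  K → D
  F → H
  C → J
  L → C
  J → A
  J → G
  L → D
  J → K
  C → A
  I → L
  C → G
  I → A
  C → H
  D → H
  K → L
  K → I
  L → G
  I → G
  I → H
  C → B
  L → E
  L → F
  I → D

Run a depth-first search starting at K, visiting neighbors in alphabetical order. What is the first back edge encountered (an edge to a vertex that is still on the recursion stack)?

J->K

DFS from K (visiting neighbors in alphabetical order); mark gray on enter, black on exit:
K gray
  D gray
    H gray
      A gray
      A black
    H black
  D black
  I gray
    I→A: A black — skip
    I→D: D black — skip
    G gray
    G black
    I→H: H black — skip
    L gray
      C gray
        C→A: A black — skip
        B gray
        B black
        C→G: G black — skip
        C→H: H black — skip
        J gray
          J→A: A black — skip
          J→G: G black — skip
          J→K: K is gray → back edge
First back edge: J → K.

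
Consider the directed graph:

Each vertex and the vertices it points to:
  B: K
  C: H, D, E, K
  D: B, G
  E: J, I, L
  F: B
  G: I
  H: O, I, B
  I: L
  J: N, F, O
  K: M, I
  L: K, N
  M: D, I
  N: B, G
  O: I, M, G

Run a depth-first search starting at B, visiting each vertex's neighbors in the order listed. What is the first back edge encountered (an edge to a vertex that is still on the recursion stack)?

DFS from B (visiting each vertex's neighbors in the order listed); mark gray on enter, black on exit:
B gray
  K gray
    M gray
      D gray
        D→B: B is gray → back edge
First back edge: D → B.

D→B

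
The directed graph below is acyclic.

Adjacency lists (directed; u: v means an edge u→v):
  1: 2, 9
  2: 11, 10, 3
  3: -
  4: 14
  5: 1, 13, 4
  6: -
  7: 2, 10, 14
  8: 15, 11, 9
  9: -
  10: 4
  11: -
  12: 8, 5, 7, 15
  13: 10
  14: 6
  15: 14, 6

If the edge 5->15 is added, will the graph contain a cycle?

No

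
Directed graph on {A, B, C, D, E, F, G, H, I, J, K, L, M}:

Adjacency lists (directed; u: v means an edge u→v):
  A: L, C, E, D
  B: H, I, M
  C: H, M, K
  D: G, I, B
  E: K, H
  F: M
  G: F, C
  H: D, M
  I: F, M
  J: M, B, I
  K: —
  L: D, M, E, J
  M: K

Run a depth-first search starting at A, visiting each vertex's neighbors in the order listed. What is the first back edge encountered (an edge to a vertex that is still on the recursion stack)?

DFS from A (visiting each vertex's neighbors in the order listed); mark gray on enter, black on exit:
A gray
  L gray
    D gray
      G gray
        F gray
          M gray
            K gray
            K black
          M black
        F black
        C gray
          H gray
            H→D: D is gray → back edge
First back edge: H → D.

H→D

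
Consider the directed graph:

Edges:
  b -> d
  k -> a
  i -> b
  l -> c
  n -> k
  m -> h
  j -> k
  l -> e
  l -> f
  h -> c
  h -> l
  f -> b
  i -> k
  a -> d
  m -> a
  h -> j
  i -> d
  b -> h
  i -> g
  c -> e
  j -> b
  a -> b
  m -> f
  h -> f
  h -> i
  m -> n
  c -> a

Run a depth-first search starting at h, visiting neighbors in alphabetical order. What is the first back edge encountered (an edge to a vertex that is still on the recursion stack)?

DFS from h (visiting neighbors in alphabetical order); mark gray on enter, black on exit:
h gray
  c gray
    a gray
      b gray
        d gray
        d black
        b→h: h is gray → back edge
First back edge: b → h.

b->h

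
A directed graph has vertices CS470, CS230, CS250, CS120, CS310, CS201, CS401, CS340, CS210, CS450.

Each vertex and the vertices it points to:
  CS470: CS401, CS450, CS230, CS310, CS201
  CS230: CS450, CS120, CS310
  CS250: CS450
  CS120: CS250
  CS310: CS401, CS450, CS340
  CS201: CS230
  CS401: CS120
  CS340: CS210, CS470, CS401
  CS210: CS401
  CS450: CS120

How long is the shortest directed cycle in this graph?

3

For each vertex v, BFS finds the shortest path from v back to v.
The shortest such closed walk is CS340 → CS470 → CS310 → CS340, length 3.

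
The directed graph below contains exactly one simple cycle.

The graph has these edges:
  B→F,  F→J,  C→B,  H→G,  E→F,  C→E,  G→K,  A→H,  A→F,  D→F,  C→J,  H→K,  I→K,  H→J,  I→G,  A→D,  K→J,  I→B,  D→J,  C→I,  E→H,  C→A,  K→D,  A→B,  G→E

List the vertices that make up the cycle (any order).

E, G, H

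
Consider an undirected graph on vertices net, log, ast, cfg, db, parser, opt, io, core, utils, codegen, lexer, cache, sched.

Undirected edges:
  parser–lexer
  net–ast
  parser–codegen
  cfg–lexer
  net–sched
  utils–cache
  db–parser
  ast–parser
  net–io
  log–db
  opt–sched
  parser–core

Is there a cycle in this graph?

DFS, tracking each vertex's parent; an edge to a visited non-parent vertex closes a cycle.
Start from core:
visit core (parent –)
  visit parser (parent core)
    visit ast (parent parser)
      visit net (parent ast)
        visit sched (parent net)
          visit opt (parent sched)
            opt–sched: parent, skip
          sched–net: parent, skip
        net–ast: parent, skip
        visit io (parent net)
          io–net: parent, skip
      ast–parser: parent, skip
    visit db (parent parser)
      db–parser: parent, skip
      visit log (parent db)
        log–db: parent, skip
    parser–core: parent, skip
    visit lexer (parent parser)
      lexer–parser: parent, skip
      visit cfg (parent lexer)
        cfg–lexer: parent, skip
    visit codegen (parent parser)
      codegen–parser: parent, skip
visit utils (parent –)
  visit cache (parent utils)
    cache–utils: parent, skip
No non-parent visited neighbor found — the graph is a forest.

No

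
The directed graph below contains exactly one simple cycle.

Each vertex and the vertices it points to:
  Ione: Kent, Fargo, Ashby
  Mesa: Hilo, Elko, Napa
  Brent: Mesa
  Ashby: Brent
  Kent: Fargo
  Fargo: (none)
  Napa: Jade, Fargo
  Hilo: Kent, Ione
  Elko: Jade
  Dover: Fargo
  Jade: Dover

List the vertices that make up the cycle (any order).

Hilo, Ione, Mesa, Ashby, Brent

DFS with gray/black marking from Mesa:
Mesa gray
  Hilo gray
    Kent gray
      Fargo gray
      Fargo black
    Kent black
    Ione gray
      Ione→Kent: Kent black — skip
      Ione→Fargo: Fargo black — skip
      Ashby gray
        Brent gray
          Brent→Mesa: Mesa is gray → back edge
Back edge closes the cycle Mesa → Hilo → Ione → Ashby → Brent → Mesa; its vertices are {Hilo, Ione, Mesa, Ashby, Brent}.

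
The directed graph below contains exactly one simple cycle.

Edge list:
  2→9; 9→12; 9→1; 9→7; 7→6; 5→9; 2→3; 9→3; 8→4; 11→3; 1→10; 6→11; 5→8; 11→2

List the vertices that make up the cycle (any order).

2, 6, 7, 9, 11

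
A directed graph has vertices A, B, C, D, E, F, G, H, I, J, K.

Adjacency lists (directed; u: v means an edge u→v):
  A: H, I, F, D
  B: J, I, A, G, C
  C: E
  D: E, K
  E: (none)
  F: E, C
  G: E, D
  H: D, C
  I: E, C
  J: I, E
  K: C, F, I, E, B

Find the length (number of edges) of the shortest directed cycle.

4

For each vertex v, BFS finds the shortest path from v back to v.
The shortest such closed walk is B → G → D → K → B, length 4.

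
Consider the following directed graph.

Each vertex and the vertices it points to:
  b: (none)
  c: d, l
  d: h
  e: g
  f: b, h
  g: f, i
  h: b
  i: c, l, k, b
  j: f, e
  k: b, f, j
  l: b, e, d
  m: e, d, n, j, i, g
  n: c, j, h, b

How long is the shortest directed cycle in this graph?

4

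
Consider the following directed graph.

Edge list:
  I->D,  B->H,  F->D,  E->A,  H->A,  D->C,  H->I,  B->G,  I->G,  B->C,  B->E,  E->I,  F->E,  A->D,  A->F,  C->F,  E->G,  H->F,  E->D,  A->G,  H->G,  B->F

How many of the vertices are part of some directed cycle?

A vertex is on a directed cycle iff it belongs to a strongly connected component of size ≥ 2 (or has a self-loop).
The vertices on cycles are {A, C, D, E, F, I} — 6 in total.

6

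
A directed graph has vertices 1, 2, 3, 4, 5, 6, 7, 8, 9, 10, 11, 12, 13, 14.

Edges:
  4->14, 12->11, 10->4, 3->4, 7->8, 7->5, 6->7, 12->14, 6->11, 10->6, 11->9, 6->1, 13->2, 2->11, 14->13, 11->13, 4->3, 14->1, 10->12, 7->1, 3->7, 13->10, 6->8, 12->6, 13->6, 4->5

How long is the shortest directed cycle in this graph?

2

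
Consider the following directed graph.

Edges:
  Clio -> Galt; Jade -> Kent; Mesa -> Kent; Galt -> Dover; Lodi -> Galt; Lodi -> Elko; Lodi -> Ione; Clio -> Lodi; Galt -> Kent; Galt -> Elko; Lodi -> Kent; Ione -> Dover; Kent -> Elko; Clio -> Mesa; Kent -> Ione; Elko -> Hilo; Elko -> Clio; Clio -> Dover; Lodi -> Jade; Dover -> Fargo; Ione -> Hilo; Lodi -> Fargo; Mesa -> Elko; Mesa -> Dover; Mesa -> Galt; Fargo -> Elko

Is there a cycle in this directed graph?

Yes

DFS with white/gray/black marking, starting from Fargo:
Fargo gray
  Elko gray
    Clio gray
      Lodi gray
        Ione gray
          Dover gray
            Dover→Fargo: Fargo is gray → back edge
Back edge found, so a cycle exists: Fargo → Elko → Clio → Lodi → Ione → Dover → Fargo.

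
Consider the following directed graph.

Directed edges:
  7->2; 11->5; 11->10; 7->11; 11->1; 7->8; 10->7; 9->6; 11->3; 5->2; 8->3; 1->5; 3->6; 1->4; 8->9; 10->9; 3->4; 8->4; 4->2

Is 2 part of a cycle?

No

2 lies on a cycle iff there is a path from 2 back to itself.
Exploring from 2, it never reaches itself; equivalently, its strongly connected component is a singleton.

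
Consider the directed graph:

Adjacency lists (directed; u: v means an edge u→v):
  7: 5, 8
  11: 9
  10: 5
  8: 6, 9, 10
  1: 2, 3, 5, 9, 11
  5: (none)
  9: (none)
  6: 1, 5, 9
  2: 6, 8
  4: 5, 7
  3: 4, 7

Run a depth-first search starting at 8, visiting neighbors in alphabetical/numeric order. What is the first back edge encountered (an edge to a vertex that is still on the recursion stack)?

2→6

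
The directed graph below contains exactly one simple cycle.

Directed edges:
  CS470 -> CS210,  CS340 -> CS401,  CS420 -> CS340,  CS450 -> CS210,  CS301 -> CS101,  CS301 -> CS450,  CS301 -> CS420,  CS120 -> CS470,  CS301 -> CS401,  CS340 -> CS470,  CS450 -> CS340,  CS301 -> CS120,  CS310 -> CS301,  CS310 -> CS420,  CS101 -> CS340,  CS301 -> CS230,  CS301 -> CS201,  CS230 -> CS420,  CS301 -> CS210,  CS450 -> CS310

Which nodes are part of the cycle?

DFS with gray/black marking from CS310:
CS310 gray
  CS301 gray
    CS420 gray
      CS340 gray
        CS470 gray
          CS210 gray
          CS210 black
        CS470 black
        CS401 gray
        CS401 black
      CS340 black
    CS420 black
    CS450 gray
      CS450→CS340: CS340 black — skip
      CS450→CS310: CS310 is gray → back edge
Back edge closes the cycle CS310 → CS301 → CS450 → CS310; its vertices are {CS301, CS310, CS450}.

CS301, CS310, CS450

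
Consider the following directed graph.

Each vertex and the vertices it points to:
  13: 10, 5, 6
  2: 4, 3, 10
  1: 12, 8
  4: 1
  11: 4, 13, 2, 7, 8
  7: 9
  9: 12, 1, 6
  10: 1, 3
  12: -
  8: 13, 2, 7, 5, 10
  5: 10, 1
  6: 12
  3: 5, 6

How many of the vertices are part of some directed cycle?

10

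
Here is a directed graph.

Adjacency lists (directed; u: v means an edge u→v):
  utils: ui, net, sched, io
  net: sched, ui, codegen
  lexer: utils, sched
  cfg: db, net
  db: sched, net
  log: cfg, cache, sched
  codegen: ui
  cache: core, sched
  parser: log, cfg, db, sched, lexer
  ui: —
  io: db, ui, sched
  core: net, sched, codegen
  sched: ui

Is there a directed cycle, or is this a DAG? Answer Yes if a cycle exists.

No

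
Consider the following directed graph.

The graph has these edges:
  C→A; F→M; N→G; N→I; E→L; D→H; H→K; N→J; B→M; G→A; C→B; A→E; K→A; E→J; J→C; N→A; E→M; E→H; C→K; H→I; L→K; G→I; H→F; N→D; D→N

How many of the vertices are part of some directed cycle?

9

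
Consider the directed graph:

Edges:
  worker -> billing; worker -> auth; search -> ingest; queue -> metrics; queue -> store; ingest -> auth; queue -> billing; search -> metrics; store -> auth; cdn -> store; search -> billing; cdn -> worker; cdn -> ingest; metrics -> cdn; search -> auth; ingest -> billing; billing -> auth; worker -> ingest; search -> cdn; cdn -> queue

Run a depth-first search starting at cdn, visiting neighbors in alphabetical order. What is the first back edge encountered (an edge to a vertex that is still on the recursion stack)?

metrics->cdn

DFS from cdn (visiting neighbors in alphabetical order); mark gray on enter, black on exit:
cdn gray
  ingest gray
    auth gray
    auth black
    billing gray
      billing→auth: auth black — skip
    billing black
  ingest black
  queue gray
    queue→billing: billing black — skip
    metrics gray
      metrics→cdn: cdn is gray → back edge
First back edge: metrics → cdn.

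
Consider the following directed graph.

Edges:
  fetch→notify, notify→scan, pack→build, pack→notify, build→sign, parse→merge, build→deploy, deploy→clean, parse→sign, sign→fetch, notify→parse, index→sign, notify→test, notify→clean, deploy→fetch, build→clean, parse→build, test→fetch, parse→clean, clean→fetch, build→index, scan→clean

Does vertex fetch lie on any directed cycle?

fetch is on a cycle iff fetch can reach itself via ≥1 edge.
fetch → notify → clean → fetch — yes.

Yes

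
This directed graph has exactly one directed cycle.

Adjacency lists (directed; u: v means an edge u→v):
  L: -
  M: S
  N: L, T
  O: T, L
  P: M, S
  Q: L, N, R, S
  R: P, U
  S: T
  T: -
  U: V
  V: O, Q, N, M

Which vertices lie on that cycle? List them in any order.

Q, R, U, V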